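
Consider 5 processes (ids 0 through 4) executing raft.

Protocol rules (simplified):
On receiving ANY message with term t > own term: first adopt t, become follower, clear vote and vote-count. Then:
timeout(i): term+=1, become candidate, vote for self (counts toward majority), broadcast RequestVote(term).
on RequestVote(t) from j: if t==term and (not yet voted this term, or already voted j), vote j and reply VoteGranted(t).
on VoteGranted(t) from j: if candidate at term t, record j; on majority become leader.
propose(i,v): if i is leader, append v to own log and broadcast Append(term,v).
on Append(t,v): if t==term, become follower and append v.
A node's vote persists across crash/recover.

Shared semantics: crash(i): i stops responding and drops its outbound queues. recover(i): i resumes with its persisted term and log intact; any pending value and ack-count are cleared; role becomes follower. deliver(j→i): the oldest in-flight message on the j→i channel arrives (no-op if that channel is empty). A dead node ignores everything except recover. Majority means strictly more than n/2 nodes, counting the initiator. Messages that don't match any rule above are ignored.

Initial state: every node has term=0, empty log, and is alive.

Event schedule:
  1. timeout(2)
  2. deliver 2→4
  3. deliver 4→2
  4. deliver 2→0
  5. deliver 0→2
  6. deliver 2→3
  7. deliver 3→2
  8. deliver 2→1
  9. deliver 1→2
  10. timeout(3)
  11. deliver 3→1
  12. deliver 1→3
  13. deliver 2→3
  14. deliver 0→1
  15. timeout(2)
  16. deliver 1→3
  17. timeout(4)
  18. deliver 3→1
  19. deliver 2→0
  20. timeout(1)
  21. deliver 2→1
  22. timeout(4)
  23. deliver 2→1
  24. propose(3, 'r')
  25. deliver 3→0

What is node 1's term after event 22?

after 1 — timeout(2): n2:cand/t1/[-]
after 2 — deliver 2→4: n4:foll/t1/[-]
after 3 — deliver 4→2: ·
after 4 — deliver 2→0: n0:foll/t1/[-]
after 5 — deliver 0→2: n2:lead/t1/[-]
after 6 — deliver 2→3: n3:foll/t1/[-]
after 7 — deliver 3→2: ·
after 8 — deliver 2→1: n1:foll/t1/[-]
after 9 — deliver 1→2: ·
after 10 — timeout(3): n3:cand/t2/[-]
after 11 — deliver 3→1: n1:foll/t2/[-]
after 12 — deliver 1→3: ·
after 13 — deliver 2→3: ·
after 14 — deliver 0→1: ·
after 15 — timeout(2): n2:cand/t2/[-]
after 16 — deliver 1→3: ·
after 17 — timeout(4): n4:cand/t2/[-]
after 18 — deliver 3→1: ·
after 19 — deliver 2→0: n0:foll/t2/[-]
after 20 — timeout(1): n1:cand/t3/[-]
after 21 — deliver 2→1: ·
after 22 — timeout(4): n4:cand/t3/[-]

3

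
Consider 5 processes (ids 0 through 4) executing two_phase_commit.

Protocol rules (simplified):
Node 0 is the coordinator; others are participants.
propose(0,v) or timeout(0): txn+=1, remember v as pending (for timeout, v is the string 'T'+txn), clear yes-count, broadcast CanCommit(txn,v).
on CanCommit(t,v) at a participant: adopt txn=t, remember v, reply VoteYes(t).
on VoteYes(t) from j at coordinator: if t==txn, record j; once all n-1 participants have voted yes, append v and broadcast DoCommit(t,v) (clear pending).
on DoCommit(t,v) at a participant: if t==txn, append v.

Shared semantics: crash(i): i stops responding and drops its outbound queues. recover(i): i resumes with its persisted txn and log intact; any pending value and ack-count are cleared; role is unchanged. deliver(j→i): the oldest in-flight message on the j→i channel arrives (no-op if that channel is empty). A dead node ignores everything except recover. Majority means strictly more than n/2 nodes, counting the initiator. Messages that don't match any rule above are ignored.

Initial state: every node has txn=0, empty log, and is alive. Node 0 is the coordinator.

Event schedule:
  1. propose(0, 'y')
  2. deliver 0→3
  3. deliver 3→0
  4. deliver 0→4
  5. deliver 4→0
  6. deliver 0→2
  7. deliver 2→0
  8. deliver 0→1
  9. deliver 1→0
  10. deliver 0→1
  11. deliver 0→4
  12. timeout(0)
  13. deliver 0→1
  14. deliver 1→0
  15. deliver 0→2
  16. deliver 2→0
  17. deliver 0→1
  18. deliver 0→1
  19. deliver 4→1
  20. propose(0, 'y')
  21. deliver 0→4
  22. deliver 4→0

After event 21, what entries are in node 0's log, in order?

[1] propose(0,'y') → N0(coor t1 [-])
[2] deliver 0→3 → N3(part t1 [-])
[3] deliver 3→0 → ∅
[4] deliver 0→4 → N4(part t1 [-])
[5] deliver 4→0 → ∅
[6] deliver 0→2 → N2(part t1 [-])
[7] deliver 2→0 → ∅
[8] deliver 0→1 → N1(part t1 [-])
[9] deliver 1→0 → N0(coor t1 [y])
[10] deliver 0→1 → N1(part t1 [y])
[11] deliver 0→4 → N4(part t1 [y])
[12] timeout(0) → N0(coor t2 [y])
[13] deliver 0→1 → N1(part t2 [y])
[14] deliver 1→0 → ∅
[15] deliver 0→2 → N2(part t1 [y])
[16] deliver 2→0 → ∅
[17] deliver 0→1 → ∅
[18] deliver 0→1 → ∅
[19] deliver 4→1 → ∅
[20] propose(0,'y') → N0(coor t3 [y])
[21] deliver 0→4 → N4(part t2 [y])

y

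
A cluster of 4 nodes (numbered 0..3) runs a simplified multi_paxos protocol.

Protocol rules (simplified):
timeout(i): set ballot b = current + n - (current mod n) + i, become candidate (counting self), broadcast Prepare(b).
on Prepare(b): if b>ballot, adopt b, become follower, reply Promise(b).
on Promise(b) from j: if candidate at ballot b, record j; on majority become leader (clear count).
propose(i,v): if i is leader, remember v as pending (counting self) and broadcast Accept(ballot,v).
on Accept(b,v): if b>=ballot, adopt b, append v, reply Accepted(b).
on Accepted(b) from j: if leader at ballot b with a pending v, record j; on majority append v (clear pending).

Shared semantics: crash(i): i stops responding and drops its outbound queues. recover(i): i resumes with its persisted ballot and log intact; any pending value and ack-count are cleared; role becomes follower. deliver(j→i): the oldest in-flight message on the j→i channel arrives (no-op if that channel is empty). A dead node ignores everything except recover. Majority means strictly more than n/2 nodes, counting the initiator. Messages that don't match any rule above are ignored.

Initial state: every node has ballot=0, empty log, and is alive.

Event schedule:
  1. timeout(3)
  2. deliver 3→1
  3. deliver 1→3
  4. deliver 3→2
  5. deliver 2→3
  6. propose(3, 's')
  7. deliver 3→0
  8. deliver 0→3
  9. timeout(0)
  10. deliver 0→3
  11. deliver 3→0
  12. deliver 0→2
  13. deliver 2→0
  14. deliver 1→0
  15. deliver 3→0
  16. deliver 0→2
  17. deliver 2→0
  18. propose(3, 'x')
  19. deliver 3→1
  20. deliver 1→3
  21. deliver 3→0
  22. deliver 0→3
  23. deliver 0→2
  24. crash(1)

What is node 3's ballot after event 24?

after 1 — timeout(3): n3:cand/b7/[-]
after 2 — deliver 3→1: n1:foll/b7/[-]
after 3 — deliver 1→3: ·
after 4 — deliver 3→2: n2:foll/b7/[-]
after 5 — deliver 2→3: n3:lead/b7/[-]
after 6 — propose(3,'s'): ·
after 7 — deliver 3→0: n0:foll/b7/[-]
after 8 — deliver 0→3: ·
after 9 — timeout(0): n0:cand/b8/[-]
after 10 — deliver 0→3: n3:foll/b8/[-]
after 11 — deliver 3→0: ·
after 12 — deliver 0→2: n2:foll/b8/[-]
after 13 — deliver 2→0: ·
after 14 — deliver 1→0: ·
after 15 — deliver 3→0: n0:lead/b8/[-]
after 16 — deliver 0→2: ·
after 17 — deliver 2→0: ·
after 18 — propose(3,'x'): ·
after 19 — deliver 3→1: n1:foll/b7/[s]
after 20 — deliver 1→3: ·
after 21 — deliver 3→0: ·
after 22 — deliver 0→3: ·
after 23 — deliver 0→2: ·
after 24 — crash(1): n1:✗foll/b7/[s]

8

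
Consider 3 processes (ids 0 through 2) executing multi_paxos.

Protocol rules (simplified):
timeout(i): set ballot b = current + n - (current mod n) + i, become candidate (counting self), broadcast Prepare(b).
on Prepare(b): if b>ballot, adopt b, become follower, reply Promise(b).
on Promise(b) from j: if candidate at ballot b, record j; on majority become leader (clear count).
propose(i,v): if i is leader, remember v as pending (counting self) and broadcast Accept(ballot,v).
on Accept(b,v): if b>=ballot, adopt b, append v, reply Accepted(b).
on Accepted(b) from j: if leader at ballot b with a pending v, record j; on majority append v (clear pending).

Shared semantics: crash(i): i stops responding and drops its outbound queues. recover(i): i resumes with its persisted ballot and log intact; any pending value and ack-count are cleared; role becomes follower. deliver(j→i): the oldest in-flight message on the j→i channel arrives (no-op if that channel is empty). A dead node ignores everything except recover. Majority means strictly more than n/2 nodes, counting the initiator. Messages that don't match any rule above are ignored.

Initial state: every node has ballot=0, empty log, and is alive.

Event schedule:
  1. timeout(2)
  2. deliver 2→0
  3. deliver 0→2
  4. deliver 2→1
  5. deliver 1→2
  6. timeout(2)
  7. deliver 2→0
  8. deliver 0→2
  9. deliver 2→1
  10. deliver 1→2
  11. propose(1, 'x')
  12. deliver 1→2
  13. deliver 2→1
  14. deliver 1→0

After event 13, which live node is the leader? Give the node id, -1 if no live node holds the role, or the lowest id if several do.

after 1 — timeout(2): n2:cand/b5/[-]
after 2 — deliver 2→0: n0:foll/b5/[-]
after 3 — deliver 0→2: n2:lead/b5/[-]
after 4 — deliver 2→1: n1:foll/b5/[-]
after 5 — deliver 1→2: ·
after 6 — timeout(2): n2:cand/b8/[-]
after 7 — deliver 2→0: n0:foll/b8/[-]
after 8 — deliver 0→2: n2:lead/b8/[-]
after 9 — deliver 2→1: n1:foll/b8/[-]
after 10 — deliver 1→2: ·
after 11 — propose(1,'x'): ·
after 12 — deliver 1→2: ·
after 13 — deliver 2→1: ·

2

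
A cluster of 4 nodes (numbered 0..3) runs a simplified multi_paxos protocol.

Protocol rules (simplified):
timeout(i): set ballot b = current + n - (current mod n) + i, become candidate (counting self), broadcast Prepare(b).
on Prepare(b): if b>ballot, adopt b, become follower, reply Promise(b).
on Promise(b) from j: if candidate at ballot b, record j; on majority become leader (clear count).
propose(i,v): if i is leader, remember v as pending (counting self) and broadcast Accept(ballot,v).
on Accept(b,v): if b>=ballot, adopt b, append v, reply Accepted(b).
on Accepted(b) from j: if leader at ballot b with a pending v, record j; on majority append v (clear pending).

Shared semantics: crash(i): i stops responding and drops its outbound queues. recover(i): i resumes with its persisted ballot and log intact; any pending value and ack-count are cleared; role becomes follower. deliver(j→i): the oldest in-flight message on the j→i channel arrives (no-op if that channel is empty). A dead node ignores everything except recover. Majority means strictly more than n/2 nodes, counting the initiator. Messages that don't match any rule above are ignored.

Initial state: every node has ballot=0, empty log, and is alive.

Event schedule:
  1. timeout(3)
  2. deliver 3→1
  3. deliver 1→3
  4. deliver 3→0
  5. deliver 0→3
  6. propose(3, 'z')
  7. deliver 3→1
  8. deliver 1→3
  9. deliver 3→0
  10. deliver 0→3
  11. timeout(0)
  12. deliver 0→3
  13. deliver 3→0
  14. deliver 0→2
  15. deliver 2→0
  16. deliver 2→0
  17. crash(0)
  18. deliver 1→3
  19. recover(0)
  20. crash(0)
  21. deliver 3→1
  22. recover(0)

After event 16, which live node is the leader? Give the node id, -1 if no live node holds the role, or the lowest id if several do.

after 1 — timeout(3): n3:cand/b7/[-]
after 2 — deliver 3→1: n1:foll/b7/[-]
after 3 — deliver 1→3: ·
after 4 — deliver 3→0: n0:foll/b7/[-]
after 5 — deliver 0→3: n3:lead/b7/[-]
after 6 — propose(3,'z'): ·
after 7 — deliver 3→1: n1:foll/b7/[z]
after 8 — deliver 1→3: ·
after 9 — deliver 3→0: n0:foll/b7/[z]
after 10 — deliver 0→3: n3:lead/b7/[z]
after 11 — timeout(0): n0:cand/b8/[z]
after 12 — deliver 0→3: n3:foll/b8/[z]
after 13 — deliver 3→0: ·
after 14 — deliver 0→2: n2:foll/b8/[-]
after 15 — deliver 2→0: n0:lead/b8/[z]
after 16 — deliver 2→0: ·

0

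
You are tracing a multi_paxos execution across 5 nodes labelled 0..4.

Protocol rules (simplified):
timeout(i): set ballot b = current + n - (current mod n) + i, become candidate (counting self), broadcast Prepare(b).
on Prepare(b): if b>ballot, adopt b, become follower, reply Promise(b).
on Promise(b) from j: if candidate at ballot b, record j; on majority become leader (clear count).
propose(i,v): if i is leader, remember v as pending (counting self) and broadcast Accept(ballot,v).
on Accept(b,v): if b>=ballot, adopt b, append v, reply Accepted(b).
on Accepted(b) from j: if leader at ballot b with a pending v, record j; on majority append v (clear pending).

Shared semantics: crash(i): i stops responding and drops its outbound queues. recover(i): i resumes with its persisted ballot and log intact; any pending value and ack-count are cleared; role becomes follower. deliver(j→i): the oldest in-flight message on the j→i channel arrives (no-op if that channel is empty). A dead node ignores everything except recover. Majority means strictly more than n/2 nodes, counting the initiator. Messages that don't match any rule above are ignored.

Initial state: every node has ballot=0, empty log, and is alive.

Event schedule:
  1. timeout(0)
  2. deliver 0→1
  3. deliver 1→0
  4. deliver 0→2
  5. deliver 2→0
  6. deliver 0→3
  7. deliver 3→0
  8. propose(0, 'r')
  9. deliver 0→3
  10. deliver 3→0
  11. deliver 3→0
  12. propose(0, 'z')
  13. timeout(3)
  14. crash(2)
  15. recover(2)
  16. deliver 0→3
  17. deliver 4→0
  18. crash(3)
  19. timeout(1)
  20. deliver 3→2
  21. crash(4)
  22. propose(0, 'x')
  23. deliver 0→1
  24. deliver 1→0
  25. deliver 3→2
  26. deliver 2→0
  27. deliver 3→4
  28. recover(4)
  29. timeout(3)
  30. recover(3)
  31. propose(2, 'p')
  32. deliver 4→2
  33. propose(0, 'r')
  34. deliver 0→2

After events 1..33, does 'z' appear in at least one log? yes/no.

no

step 1 timeout(0): 0={cand,b=5,log=-}
step 2 deliver 0→1: 1={foll,b=5,log=-}
step 3 deliver 1→0: —
step 4 deliver 0→2: 2={foll,b=5,log=-}
step 5 deliver 2→0: 0={lead,b=5,log=-}
step 6 deliver 0→3: 3={foll,b=5,log=-}
step 7 deliver 3→0: —
step 8 propose(0,'r'): —
step 9 deliver 0→3: 3={foll,b=5,log=r}
step 10 deliver 3→0: —
step 11 deliver 3→0: —
step 12 propose(0,'z'): —
step 13 timeout(3): 3={cand,b=13,log=r}
step 14 crash(2): 2={✗foll,b=5,log=-}
step 15 recover(2): 2={foll,b=5,log=-}
step 16 deliver 0→3: —
step 17 deliver 4→0: —
step 18 crash(3): 3={✗cand,b=13,log=r}
step 19 timeout(1): 1={cand,b=11,log=-}
step 20 deliver 3→2: —
step 21 crash(4): 4={✗foll,b=0,log=-}
step 22 propose(0,'x'): —
step 23 deliver 0→1: —
step 24 deliver 1→0: 0={foll,b=11,log=-}
step 25 deliver 3→2: —
step 26 deliver 2→0: —
step 27 deliver 3→4: —
step 28 recover(4): 4={foll,b=0,log=-}
step 29 timeout(3): —
step 30 recover(3): 3={foll,b=13,log=r}
step 31 propose(2,'p'): —
step 32 deliver 4→2: —
step 33 propose(0,'r'): —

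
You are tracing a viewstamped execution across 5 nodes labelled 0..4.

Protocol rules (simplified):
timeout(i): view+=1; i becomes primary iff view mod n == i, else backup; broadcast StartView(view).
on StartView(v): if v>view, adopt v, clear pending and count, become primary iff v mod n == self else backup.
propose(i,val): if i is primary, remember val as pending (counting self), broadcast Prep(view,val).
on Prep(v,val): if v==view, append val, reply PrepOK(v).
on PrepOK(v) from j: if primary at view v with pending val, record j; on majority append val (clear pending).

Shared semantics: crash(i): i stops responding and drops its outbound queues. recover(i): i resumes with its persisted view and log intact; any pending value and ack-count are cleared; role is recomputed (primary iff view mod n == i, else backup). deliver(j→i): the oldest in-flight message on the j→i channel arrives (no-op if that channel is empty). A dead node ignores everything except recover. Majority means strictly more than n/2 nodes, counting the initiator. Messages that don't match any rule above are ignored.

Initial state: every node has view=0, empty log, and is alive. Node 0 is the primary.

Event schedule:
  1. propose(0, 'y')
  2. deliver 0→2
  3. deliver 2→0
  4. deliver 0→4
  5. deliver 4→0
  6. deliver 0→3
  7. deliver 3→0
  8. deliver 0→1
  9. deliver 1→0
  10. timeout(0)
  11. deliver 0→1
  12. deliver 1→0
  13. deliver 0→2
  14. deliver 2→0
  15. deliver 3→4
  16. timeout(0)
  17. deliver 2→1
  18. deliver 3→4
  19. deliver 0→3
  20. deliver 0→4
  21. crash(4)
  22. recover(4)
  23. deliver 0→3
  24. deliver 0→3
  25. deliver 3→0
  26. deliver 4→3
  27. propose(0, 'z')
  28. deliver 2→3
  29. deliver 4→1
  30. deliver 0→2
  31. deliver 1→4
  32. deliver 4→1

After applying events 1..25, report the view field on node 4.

1

step 1 propose(0,'y'): —
step 2 deliver 0→2: 2={back,v=0,log=y}
step 3 deliver 2→0: —
step 4 deliver 0→4: 4={back,v=0,log=y}
step 5 deliver 4→0: 0={prim,v=0,log=y}
step 6 deliver 0→3: 3={back,v=0,log=y}
step 7 deliver 3→0: —
step 8 deliver 0→1: 1={back,v=0,log=y}
step 9 deliver 1→0: —
step 10 timeout(0): 0={back,v=1,log=y}
step 11 deliver 0→1: 1={prim,v=1,log=y}
step 12 deliver 1→0: —
step 13 deliver 0→2: 2={back,v=1,log=y}
step 14 deliver 2→0: —
step 15 deliver 3→4: —
step 16 timeout(0): 0={back,v=2,log=y}
step 17 deliver 2→1: —
step 18 deliver 3→4: —
step 19 deliver 0→3: 3={back,v=1,log=y}
step 20 deliver 0→4: 4={back,v=1,log=y}
step 21 crash(4): 4={✗back,v=1,log=y}
step 22 recover(4): 4={back,v=1,log=y}
step 23 deliver 0→3: 3={back,v=2,log=y}
step 24 deliver 0→3: —
step 25 deliver 3→0: —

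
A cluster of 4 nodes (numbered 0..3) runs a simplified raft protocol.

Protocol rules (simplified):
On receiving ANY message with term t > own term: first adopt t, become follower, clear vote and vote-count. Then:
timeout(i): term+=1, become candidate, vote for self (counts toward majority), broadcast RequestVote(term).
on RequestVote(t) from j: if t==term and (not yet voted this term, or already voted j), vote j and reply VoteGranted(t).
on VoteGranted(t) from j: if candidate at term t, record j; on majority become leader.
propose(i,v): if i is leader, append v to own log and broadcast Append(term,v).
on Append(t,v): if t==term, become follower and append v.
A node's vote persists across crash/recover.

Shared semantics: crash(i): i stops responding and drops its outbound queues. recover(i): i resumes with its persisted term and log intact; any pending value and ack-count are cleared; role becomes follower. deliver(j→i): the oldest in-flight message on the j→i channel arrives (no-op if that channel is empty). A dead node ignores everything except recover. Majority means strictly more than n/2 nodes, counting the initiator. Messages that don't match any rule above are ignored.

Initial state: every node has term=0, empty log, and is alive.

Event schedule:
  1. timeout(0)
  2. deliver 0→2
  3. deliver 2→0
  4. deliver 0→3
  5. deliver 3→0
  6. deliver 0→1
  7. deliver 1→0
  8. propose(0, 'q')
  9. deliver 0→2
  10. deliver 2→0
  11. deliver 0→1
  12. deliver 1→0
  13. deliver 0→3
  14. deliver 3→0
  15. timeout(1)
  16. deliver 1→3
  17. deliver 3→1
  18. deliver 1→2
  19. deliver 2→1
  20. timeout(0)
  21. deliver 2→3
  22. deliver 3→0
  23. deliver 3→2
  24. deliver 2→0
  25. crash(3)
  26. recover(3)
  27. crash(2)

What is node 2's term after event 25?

1. timeout(0):  <0:cand t1 ->
2. deliver 0→2:  <2:foll t1 ->
3. deliver 2→0:  nop
4. deliver 0→3:  <3:foll t1 ->
5. deliver 3→0:  <0:lead t1 ->
6. deliver 0→1:  <1:foll t1 ->
7. deliver 1→0:  nop
8. propose(0,'q'):  <0:lead t1 q>
9. deliver 0→2:  <2:foll t1 q>
10. deliver 2→0:  nop
11. deliver 0→1:  <1:foll t1 q>
12. deliver 1→0:  nop
13. deliver 0→3:  <3:foll t1 q>
14. deliver 3→0:  nop
15. timeout(1):  <1:cand t2 q>
16. deliver 1→3:  <3:foll t2 q>
17. deliver 3→1:  nop
18. deliver 1→2:  <2:foll t2 q>
19. deliver 2→1:  <1:lead t2 q>
20. timeout(0):  <0:cand t2 q>
21. deliver 2→3:  nop
22. deliver 3→0:  nop
23. deliver 3→2:  nop
24. deliver 2→0:  nop
25. crash(3):  <3:✗foll t2 q>

2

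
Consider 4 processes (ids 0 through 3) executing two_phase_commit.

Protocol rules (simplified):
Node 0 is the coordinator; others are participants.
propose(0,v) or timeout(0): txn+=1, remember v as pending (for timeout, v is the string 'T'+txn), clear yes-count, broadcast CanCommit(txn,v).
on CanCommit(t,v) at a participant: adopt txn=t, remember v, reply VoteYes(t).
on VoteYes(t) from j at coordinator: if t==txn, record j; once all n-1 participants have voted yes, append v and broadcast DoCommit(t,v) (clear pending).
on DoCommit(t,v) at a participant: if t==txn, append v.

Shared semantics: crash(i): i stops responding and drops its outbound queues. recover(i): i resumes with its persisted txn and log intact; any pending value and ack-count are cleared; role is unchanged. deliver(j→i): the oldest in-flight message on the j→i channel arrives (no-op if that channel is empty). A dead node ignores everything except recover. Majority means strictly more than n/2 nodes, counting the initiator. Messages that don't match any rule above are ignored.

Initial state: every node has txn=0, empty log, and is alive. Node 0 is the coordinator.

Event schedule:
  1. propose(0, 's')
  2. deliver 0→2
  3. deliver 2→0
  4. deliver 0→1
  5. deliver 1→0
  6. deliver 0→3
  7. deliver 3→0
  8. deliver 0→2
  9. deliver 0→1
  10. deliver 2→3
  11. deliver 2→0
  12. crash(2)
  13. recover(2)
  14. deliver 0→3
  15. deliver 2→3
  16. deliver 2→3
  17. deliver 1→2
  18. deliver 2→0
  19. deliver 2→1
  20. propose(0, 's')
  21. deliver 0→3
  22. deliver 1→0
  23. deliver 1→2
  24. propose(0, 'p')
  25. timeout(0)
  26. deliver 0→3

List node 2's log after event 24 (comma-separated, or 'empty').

after 1 — propose(0,'s'): n0:coor/t1/[-]
after 2 — deliver 0→2: n2:part/t1/[-]
after 3 — deliver 2→0: ·
after 4 — deliver 0→1: n1:part/t1/[-]
after 5 — deliver 1→0: ·
after 6 — deliver 0→3: n3:part/t1/[-]
after 7 — deliver 3→0: n0:coor/t1/[s]
after 8 — deliver 0→2: n2:part/t1/[s]
after 9 — deliver 0→1: n1:part/t1/[s]
after 10 — deliver 2→3: ·
after 11 — deliver 2→0: ·
after 12 — crash(2): n2:✗part/t1/[s]
after 13 — recover(2): n2:part/t1/[s]
after 14 — deliver 0→3: n3:part/t1/[s]
after 15 — deliver 2→3: ·
after 16 — deliver 2→3: ·
after 17 — deliver 1→2: ·
after 18 — deliver 2→0: ·
after 19 — deliver 2→1: ·
after 20 — propose(0,'s'): n0:coor/t2/[s]
after 21 — deliver 0→3: n3:part/t2/[s]
after 22 — deliver 1→0: ·
after 23 — deliver 1→2: ·
after 24 — propose(0,'p'): n0:coor/t3/[s]

s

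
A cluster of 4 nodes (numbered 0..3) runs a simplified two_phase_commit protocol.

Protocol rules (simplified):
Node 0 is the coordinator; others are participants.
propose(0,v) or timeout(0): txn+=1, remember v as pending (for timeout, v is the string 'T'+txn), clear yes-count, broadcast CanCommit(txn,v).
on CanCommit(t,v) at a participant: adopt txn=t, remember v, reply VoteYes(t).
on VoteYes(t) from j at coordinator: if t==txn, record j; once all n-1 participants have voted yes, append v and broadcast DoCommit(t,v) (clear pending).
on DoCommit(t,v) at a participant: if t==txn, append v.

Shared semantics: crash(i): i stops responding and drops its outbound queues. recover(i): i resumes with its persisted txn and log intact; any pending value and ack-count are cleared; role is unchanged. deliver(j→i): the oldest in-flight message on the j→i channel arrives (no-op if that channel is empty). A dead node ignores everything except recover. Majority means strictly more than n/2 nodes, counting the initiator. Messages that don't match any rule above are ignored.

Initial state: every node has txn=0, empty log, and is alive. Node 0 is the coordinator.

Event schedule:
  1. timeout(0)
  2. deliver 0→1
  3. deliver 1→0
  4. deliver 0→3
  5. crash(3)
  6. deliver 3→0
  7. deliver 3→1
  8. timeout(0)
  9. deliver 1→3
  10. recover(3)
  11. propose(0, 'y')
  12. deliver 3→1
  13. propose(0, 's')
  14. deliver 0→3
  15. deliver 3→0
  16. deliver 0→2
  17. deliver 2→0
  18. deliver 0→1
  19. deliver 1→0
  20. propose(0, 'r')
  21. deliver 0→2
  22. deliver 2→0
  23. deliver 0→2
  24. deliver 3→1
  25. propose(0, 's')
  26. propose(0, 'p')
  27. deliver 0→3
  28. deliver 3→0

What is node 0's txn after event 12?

3

e1 timeout(0): 0[coor,t=1,-]
e2 deliver 0→1: 1[part,t=1,-]
e3 deliver 1→0: ·
e4 deliver 0→3: 3[part,t=1,-]
e5 crash(3): 3[✗part,t=1,-]
e6 deliver 3→0: ·
e7 deliver 3→1: ·
e8 timeout(0): 0[coor,t=2,-]
e9 deliver 1→3: ·
e10 recover(3): 3[part,t=1,-]
e11 propose(0,'y'): 0[coor,t=3,-]
e12 deliver 3→1: ·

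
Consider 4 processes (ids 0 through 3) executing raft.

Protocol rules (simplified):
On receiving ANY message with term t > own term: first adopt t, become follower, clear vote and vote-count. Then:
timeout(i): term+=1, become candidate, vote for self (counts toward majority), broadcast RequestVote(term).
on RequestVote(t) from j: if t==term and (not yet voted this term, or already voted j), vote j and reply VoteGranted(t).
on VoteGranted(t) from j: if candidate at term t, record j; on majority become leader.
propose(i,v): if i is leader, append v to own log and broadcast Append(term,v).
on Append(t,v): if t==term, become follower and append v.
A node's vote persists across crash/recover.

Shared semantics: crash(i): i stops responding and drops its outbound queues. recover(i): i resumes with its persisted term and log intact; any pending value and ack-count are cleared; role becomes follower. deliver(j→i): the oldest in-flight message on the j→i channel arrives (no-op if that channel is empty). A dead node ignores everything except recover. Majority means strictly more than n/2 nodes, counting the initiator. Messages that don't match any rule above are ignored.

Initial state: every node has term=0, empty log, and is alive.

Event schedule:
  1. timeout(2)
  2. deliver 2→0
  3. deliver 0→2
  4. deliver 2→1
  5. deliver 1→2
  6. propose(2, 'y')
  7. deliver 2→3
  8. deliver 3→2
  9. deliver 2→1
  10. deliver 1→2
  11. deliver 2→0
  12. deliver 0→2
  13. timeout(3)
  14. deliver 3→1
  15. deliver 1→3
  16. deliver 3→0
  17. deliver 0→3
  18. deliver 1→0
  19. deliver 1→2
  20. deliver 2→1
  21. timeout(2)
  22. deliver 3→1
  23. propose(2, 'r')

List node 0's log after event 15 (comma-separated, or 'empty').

step 1 timeout(2): 2={cand,t=1,log=-}
step 2 deliver 2→0: 0={foll,t=1,log=-}
step 3 deliver 0→2: —
step 4 deliver 2→1: 1={foll,t=1,log=-}
step 5 deliver 1→2: 2={lead,t=1,log=-}
step 6 propose(2,'y'): 2={lead,t=1,log=y}
step 7 deliver 2→3: 3={foll,t=1,log=-}
step 8 deliver 3→2: —
step 9 deliver 2→1: 1={foll,t=1,log=y}
step 10 deliver 1→2: —
step 11 deliver 2→0: 0={foll,t=1,log=y}
step 12 deliver 0→2: —
step 13 timeout(3): 3={cand,t=2,log=-}
step 14 deliver 3→1: 1={foll,t=2,log=y}
step 15 deliver 1→3: —

y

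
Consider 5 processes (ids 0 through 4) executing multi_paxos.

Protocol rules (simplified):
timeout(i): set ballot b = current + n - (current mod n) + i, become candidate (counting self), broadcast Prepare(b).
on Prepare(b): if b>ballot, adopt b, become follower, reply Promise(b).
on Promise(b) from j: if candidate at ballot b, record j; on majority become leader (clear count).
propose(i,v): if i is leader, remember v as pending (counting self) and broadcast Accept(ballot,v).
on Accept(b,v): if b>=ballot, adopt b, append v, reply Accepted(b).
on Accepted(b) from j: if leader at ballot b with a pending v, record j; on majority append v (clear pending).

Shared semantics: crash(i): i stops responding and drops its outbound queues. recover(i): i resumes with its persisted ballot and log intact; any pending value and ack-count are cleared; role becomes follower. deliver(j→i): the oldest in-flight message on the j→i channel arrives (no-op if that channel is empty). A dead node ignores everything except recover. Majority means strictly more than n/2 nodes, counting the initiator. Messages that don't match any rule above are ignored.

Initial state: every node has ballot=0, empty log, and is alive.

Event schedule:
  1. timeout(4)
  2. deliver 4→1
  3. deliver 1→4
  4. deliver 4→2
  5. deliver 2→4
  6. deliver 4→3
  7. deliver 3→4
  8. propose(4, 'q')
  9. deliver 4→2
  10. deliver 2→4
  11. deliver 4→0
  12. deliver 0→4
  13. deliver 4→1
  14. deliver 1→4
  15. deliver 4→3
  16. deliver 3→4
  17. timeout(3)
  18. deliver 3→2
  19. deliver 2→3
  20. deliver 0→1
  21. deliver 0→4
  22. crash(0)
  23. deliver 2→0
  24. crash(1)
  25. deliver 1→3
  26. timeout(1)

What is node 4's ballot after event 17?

1. timeout(4):  <4:cand b9 ->
2. deliver 4→1:  <1:foll b9 ->
3. deliver 1→4:  nop
4. deliver 4→2:  <2:foll b9 ->
5. deliver 2→4:  <4:lead b9 ->
6. deliver 4→3:  <3:foll b9 ->
7. deliver 3→4:  nop
8. propose(4,'q'):  nop
9. deliver 4→2:  <2:foll b9 q>
10. deliver 2→4:  nop
11. deliver 4→0:  <0:foll b9 ->
12. deliver 0→4:  nop
13. deliver 4→1:  <1:foll b9 q>
14. deliver 1→4:  <4:lead b9 q>
15. deliver 4→3:  <3:foll b9 q>
16. deliver 3→4:  nop
17. timeout(3):  <3:cand b13 q>

9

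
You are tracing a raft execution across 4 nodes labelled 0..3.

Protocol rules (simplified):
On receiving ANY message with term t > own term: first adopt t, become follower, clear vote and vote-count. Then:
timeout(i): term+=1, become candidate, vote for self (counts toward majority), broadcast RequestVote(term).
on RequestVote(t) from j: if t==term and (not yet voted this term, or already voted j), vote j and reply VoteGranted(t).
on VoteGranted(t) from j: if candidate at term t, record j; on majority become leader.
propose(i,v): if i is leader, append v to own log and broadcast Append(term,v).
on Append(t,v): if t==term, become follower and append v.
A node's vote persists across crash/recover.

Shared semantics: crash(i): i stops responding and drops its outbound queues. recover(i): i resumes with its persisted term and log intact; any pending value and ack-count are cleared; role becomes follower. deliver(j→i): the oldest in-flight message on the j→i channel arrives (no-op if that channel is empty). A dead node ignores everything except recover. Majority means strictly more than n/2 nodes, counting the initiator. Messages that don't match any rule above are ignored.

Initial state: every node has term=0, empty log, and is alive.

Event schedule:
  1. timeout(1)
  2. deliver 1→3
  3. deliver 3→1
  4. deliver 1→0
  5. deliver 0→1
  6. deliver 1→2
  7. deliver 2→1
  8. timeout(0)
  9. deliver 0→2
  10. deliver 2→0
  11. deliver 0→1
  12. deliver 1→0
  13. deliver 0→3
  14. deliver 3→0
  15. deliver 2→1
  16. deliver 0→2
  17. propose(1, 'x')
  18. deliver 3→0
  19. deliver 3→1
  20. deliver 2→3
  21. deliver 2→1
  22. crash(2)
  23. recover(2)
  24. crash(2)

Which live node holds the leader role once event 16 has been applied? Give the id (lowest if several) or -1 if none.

0

1. timeout(1):  <1:cand t1 ->
2. deliver 1→3:  <3:foll t1 ->
3. deliver 3→1:  nop
4. deliver 1→0:  <0:foll t1 ->
5. deliver 0→1:  <1:lead t1 ->
6. deliver 1→2:  <2:foll t1 ->
7. deliver 2→1:  nop
8. timeout(0):  <0:cand t2 ->
9. deliver 0→2:  <2:foll t2 ->
10. deliver 2→0:  nop
11. deliver 0→1:  <1:foll t2 ->
12. deliver 1→0:  <0:lead t2 ->
13. deliver 0→3:  <3:foll t2 ->
14. deliver 3→0:  nop
15. deliver 2→1:  nop
16. deliver 0→2:  nop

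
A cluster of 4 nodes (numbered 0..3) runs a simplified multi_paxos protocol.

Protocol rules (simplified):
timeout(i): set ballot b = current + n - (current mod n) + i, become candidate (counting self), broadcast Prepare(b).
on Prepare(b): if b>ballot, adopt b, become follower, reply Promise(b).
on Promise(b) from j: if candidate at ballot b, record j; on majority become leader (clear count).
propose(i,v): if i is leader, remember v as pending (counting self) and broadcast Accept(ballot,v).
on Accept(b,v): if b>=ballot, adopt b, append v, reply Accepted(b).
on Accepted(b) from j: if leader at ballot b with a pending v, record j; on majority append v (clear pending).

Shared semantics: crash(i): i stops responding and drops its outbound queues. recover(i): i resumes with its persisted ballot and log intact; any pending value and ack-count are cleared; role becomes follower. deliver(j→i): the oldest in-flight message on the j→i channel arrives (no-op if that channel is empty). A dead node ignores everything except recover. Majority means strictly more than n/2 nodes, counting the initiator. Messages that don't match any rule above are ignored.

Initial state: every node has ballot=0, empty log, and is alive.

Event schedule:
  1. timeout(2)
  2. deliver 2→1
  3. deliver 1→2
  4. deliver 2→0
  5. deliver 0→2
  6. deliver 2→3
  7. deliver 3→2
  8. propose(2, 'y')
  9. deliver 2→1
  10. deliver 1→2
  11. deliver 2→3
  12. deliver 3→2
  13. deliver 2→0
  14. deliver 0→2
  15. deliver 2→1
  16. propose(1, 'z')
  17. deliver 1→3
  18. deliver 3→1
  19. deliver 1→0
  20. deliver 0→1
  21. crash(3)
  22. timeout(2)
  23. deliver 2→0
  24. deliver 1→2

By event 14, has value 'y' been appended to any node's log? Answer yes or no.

yes

e1 timeout(2): 2[cand,b=6,-]
e2 deliver 2→1: 1[foll,b=6,-]
e3 deliver 1→2: ·
e4 deliver 2→0: 0[foll,b=6,-]
e5 deliver 0→2: 2[lead,b=6,-]
e6 deliver 2→3: 3[foll,b=6,-]
e7 deliver 3→2: ·
e8 propose(2,'y'): ·
e9 deliver 2→1: 1[foll,b=6,y]
e10 deliver 1→2: ·
e11 deliver 2→3: 3[foll,b=6,y]
e12 deliver 3→2: 2[lead,b=6,y]
e13 deliver 2→0: 0[foll,b=6,y]
e14 deliver 0→2: ·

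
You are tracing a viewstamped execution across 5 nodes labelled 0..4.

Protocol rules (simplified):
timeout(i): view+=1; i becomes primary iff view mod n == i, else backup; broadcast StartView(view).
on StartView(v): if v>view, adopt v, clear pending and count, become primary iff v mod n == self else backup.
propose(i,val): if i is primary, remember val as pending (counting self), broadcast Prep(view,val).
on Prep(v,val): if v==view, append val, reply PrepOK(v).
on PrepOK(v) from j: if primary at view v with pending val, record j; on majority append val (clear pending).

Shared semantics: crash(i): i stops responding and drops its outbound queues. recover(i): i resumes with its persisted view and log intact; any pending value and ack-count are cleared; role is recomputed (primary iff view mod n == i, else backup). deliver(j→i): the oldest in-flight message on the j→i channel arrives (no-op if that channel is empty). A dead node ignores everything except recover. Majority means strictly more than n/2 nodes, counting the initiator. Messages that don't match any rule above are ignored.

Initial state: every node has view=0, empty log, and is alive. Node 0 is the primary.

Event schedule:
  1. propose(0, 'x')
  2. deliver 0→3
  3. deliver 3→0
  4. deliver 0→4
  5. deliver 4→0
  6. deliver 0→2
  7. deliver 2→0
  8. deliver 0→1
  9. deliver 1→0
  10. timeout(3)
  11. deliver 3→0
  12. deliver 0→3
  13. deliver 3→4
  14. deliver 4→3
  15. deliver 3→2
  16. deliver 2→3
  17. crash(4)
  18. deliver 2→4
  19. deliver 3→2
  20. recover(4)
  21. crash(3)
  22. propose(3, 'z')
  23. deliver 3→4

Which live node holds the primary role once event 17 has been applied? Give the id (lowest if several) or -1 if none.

1. propose(0,'x'):  nop
2. deliver 0→3:  <3:back v0 x>
3. deliver 3→0:  nop
4. deliver 0→4:  <4:back v0 x>
5. deliver 4→0:  <0:prim v0 x>
6. deliver 0→2:  <2:back v0 x>
7. deliver 2→0:  nop
8. deliver 0→1:  <1:back v0 x>
9. deliver 1→0:  nop
10. timeout(3):  <3:back v1 x>
11. deliver 3→0:  <0:back v1 x>
12. deliver 0→3:  nop
13. deliver 3→4:  <4:back v1 x>
14. deliver 4→3:  nop
15. deliver 3→2:  <2:back v1 x>
16. deliver 2→3:  nop
17. crash(4):  <4:✗back v1 x>

-1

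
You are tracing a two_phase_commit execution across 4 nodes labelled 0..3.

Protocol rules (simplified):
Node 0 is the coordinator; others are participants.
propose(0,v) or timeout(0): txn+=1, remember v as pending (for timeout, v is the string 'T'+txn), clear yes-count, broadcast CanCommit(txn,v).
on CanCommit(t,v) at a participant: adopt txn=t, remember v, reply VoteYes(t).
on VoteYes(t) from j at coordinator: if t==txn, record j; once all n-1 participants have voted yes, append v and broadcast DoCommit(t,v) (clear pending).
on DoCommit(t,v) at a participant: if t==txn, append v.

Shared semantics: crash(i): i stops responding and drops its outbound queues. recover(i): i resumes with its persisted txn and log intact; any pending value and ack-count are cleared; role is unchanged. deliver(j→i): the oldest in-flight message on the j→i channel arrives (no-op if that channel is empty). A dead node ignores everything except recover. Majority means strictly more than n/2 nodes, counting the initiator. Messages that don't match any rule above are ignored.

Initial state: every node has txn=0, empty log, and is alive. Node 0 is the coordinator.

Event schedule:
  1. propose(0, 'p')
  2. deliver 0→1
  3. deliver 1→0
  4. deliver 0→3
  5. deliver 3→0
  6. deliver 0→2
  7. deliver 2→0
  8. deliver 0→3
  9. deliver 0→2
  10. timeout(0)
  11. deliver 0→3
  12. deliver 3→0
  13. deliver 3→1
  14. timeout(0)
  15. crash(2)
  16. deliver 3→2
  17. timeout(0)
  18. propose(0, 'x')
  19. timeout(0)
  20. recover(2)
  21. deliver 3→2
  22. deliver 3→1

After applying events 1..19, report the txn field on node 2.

1

1. propose(0,'p'):  <0:coor t1 ->
2. deliver 0→1:  <1:part t1 ->
3. deliver 1→0:  nop
4. deliver 0→3:  <3:part t1 ->
5. deliver 3→0:  nop
6. deliver 0→2:  <2:part t1 ->
7. deliver 2→0:  <0:coor t1 p>
8. deliver 0→3:  <3:part t1 p>
9. deliver 0→2:  <2:part t1 p>
10. timeout(0):  <0:coor t2 p>
11. deliver 0→3:  <3:part t2 p>
12. deliver 3→0:  nop
13. deliver 3→1:  nop
14. timeout(0):  <0:coor t3 p>
15. crash(2):  <2:✗part t1 p>
16. deliver 3→2:  nop
17. timeout(0):  <0:coor t4 p>
18. propose(0,'x'):  <0:coor t5 p>
19. timeout(0):  <0:coor t6 p>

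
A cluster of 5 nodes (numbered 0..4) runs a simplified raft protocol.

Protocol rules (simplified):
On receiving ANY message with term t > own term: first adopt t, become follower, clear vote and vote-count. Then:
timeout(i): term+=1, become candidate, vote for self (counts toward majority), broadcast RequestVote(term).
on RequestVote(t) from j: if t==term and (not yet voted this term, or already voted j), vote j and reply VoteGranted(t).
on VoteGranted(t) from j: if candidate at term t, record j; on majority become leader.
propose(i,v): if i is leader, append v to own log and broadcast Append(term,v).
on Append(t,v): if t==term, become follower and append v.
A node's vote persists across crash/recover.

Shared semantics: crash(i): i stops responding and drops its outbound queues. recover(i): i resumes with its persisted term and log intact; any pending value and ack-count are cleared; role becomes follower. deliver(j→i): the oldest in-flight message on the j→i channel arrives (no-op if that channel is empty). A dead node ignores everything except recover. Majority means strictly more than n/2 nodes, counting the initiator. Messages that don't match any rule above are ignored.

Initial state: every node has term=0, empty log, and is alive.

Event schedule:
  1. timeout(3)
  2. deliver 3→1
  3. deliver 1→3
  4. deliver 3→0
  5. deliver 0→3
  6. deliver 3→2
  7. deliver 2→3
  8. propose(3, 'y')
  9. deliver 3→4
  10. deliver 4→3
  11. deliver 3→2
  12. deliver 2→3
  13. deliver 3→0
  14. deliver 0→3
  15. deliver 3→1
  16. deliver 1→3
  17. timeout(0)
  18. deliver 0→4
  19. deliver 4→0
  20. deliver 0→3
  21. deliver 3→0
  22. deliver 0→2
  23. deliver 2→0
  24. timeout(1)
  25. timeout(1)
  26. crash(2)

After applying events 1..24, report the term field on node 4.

after 1 — timeout(3): n3:cand/t1/[-]
after 2 — deliver 3→1: n1:foll/t1/[-]
after 3 — deliver 1→3: ·
after 4 — deliver 3→0: n0:foll/t1/[-]
after 5 — deliver 0→3: n3:lead/t1/[-]
after 6 — deliver 3→2: n2:foll/t1/[-]
after 7 — deliver 2→3: ·
after 8 — propose(3,'y'): n3:lead/t1/[y]
after 9 — deliver 3→4: n4:foll/t1/[-]
after 10 — deliver 4→3: ·
after 11 — deliver 3→2: n2:foll/t1/[y]
after 12 — deliver 2→3: ·
after 13 — deliver 3→0: n0:foll/t1/[y]
after 14 — deliver 0→3: ·
after 15 — deliver 3→1: n1:foll/t1/[y]
after 16 — deliver 1→3: ·
after 17 — timeout(0): n0:cand/t2/[y]
after 18 — deliver 0→4: n4:foll/t2/[-]
after 19 — deliver 4→0: ·
after 20 — deliver 0→3: n3:foll/t2/[y]
after 21 — deliver 3→0: n0:lead/t2/[y]
after 22 — deliver 0→2: n2:foll/t2/[y]
after 23 — deliver 2→0: ·
after 24 — timeout(1): n1:cand/t2/[y]

2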